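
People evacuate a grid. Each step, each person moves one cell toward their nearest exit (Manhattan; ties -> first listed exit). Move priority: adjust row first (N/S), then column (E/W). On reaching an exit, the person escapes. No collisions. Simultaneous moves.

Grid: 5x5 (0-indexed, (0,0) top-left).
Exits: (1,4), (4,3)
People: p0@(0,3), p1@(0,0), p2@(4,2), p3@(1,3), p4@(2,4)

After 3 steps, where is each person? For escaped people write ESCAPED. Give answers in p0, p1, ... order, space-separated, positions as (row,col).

Step 1: p0:(0,3)->(1,3) | p1:(0,0)->(1,0) | p2:(4,2)->(4,3)->EXIT | p3:(1,3)->(1,4)->EXIT | p4:(2,4)->(1,4)->EXIT
Step 2: p0:(1,3)->(1,4)->EXIT | p1:(1,0)->(1,1) | p2:escaped | p3:escaped | p4:escaped
Step 3: p0:escaped | p1:(1,1)->(1,2) | p2:escaped | p3:escaped | p4:escaped

ESCAPED (1,2) ESCAPED ESCAPED ESCAPED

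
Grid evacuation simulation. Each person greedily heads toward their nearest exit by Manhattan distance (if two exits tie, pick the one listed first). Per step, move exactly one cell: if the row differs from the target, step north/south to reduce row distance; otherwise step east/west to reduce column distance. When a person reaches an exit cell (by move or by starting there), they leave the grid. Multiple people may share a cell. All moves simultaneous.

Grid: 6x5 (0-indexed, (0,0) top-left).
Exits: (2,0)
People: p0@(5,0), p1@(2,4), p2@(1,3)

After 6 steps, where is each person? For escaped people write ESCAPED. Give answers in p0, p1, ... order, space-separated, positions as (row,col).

Step 1: p0:(5,0)->(4,0) | p1:(2,4)->(2,3) | p2:(1,3)->(2,3)
Step 2: p0:(4,0)->(3,0) | p1:(2,3)->(2,2) | p2:(2,3)->(2,2)
Step 3: p0:(3,0)->(2,0)->EXIT | p1:(2,2)->(2,1) | p2:(2,2)->(2,1)
Step 4: p0:escaped | p1:(2,1)->(2,0)->EXIT | p2:(2,1)->(2,0)->EXIT

ESCAPED ESCAPED ESCAPED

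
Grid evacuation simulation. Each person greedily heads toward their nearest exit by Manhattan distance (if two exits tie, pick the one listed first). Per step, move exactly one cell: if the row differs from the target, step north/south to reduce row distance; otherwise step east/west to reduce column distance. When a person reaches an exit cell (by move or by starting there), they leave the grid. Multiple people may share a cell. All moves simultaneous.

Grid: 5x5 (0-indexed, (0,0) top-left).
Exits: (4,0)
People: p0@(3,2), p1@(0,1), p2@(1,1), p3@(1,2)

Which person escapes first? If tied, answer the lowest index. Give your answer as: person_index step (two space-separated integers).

Answer: 0 3

Derivation:
Step 1: p0:(3,2)->(4,2) | p1:(0,1)->(1,1) | p2:(1,1)->(2,1) | p3:(1,2)->(2,2)
Step 2: p0:(4,2)->(4,1) | p1:(1,1)->(2,1) | p2:(2,1)->(3,1) | p3:(2,2)->(3,2)
Step 3: p0:(4,1)->(4,0)->EXIT | p1:(2,1)->(3,1) | p2:(3,1)->(4,1) | p3:(3,2)->(4,2)
Step 4: p0:escaped | p1:(3,1)->(4,1) | p2:(4,1)->(4,0)->EXIT | p3:(4,2)->(4,1)
Step 5: p0:escaped | p1:(4,1)->(4,0)->EXIT | p2:escaped | p3:(4,1)->(4,0)->EXIT
Exit steps: [3, 5, 4, 5]
First to escape: p0 at step 3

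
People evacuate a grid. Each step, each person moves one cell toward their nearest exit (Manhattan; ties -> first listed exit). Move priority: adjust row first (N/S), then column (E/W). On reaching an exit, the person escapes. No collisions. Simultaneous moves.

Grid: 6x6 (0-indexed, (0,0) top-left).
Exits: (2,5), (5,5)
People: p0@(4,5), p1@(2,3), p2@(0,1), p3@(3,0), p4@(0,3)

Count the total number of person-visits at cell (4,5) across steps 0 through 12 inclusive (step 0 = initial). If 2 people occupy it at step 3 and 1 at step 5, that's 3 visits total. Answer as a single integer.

Step 0: p0@(4,5) p1@(2,3) p2@(0,1) p3@(3,0) p4@(0,3) -> at (4,5): 1 [p0], cum=1
Step 1: p0@ESC p1@(2,4) p2@(1,1) p3@(2,0) p4@(1,3) -> at (4,5): 0 [-], cum=1
Step 2: p0@ESC p1@ESC p2@(2,1) p3@(2,1) p4@(2,3) -> at (4,5): 0 [-], cum=1
Step 3: p0@ESC p1@ESC p2@(2,2) p3@(2,2) p4@(2,4) -> at (4,5): 0 [-], cum=1
Step 4: p0@ESC p1@ESC p2@(2,3) p3@(2,3) p4@ESC -> at (4,5): 0 [-], cum=1
Step 5: p0@ESC p1@ESC p2@(2,4) p3@(2,4) p4@ESC -> at (4,5): 0 [-], cum=1
Step 6: p0@ESC p1@ESC p2@ESC p3@ESC p4@ESC -> at (4,5): 0 [-], cum=1
Total visits = 1

Answer: 1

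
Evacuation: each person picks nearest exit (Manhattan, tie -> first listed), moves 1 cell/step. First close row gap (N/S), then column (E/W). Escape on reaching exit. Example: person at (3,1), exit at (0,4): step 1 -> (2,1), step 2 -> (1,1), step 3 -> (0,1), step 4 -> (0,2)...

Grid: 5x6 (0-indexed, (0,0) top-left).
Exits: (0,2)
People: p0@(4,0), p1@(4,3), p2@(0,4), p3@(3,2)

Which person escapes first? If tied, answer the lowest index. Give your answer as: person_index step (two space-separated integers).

Step 1: p0:(4,0)->(3,0) | p1:(4,3)->(3,3) | p2:(0,4)->(0,3) | p3:(3,2)->(2,2)
Step 2: p0:(3,0)->(2,0) | p1:(3,3)->(2,3) | p2:(0,3)->(0,2)->EXIT | p3:(2,2)->(1,2)
Step 3: p0:(2,0)->(1,0) | p1:(2,3)->(1,3) | p2:escaped | p3:(1,2)->(0,2)->EXIT
Step 4: p0:(1,0)->(0,0) | p1:(1,3)->(0,3) | p2:escaped | p3:escaped
Step 5: p0:(0,0)->(0,1) | p1:(0,3)->(0,2)->EXIT | p2:escaped | p3:escaped
Step 6: p0:(0,1)->(0,2)->EXIT | p1:escaped | p2:escaped | p3:escaped
Exit steps: [6, 5, 2, 3]
First to escape: p2 at step 2

Answer: 2 2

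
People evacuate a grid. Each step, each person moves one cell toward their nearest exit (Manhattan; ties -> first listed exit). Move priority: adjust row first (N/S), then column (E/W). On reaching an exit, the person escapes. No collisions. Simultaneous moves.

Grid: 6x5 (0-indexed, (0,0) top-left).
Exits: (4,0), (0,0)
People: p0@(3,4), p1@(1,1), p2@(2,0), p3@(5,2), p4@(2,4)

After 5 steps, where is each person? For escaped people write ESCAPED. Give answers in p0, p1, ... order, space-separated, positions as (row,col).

Step 1: p0:(3,4)->(4,4) | p1:(1,1)->(0,1) | p2:(2,0)->(3,0) | p3:(5,2)->(4,2) | p4:(2,4)->(3,4)
Step 2: p0:(4,4)->(4,3) | p1:(0,1)->(0,0)->EXIT | p2:(3,0)->(4,0)->EXIT | p3:(4,2)->(4,1) | p4:(3,4)->(4,4)
Step 3: p0:(4,3)->(4,2) | p1:escaped | p2:escaped | p3:(4,1)->(4,0)->EXIT | p4:(4,4)->(4,3)
Step 4: p0:(4,2)->(4,1) | p1:escaped | p2:escaped | p3:escaped | p4:(4,3)->(4,2)
Step 5: p0:(4,1)->(4,0)->EXIT | p1:escaped | p2:escaped | p3:escaped | p4:(4,2)->(4,1)

ESCAPED ESCAPED ESCAPED ESCAPED (4,1)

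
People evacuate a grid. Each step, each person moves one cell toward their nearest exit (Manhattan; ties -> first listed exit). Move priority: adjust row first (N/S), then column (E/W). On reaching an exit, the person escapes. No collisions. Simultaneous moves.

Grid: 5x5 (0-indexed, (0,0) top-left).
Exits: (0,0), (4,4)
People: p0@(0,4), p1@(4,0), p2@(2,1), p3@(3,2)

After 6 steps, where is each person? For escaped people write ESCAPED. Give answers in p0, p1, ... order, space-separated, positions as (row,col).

Step 1: p0:(0,4)->(0,3) | p1:(4,0)->(3,0) | p2:(2,1)->(1,1) | p3:(3,2)->(4,2)
Step 2: p0:(0,3)->(0,2) | p1:(3,0)->(2,0) | p2:(1,1)->(0,1) | p3:(4,2)->(4,3)
Step 3: p0:(0,2)->(0,1) | p1:(2,0)->(1,0) | p2:(0,1)->(0,0)->EXIT | p3:(4,3)->(4,4)->EXIT
Step 4: p0:(0,1)->(0,0)->EXIT | p1:(1,0)->(0,0)->EXIT | p2:escaped | p3:escaped

ESCAPED ESCAPED ESCAPED ESCAPED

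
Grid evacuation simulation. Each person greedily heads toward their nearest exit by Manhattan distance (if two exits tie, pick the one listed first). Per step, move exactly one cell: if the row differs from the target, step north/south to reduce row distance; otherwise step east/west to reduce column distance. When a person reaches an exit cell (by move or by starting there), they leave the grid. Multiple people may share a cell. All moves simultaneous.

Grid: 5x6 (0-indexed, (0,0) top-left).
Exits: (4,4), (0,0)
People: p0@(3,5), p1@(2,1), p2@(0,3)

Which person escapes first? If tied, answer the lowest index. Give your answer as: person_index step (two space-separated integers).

Step 1: p0:(3,5)->(4,5) | p1:(2,1)->(1,1) | p2:(0,3)->(0,2)
Step 2: p0:(4,5)->(4,4)->EXIT | p1:(1,1)->(0,1) | p2:(0,2)->(0,1)
Step 3: p0:escaped | p1:(0,1)->(0,0)->EXIT | p2:(0,1)->(0,0)->EXIT
Exit steps: [2, 3, 3]
First to escape: p0 at step 2

Answer: 0 2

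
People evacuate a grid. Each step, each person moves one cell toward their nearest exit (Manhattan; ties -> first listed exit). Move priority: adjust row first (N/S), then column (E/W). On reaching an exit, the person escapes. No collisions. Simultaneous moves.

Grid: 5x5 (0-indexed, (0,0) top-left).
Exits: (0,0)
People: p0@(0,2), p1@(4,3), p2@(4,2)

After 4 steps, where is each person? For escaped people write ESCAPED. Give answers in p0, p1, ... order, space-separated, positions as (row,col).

Step 1: p0:(0,2)->(0,1) | p1:(4,3)->(3,3) | p2:(4,2)->(3,2)
Step 2: p0:(0,1)->(0,0)->EXIT | p1:(3,3)->(2,3) | p2:(3,2)->(2,2)
Step 3: p0:escaped | p1:(2,3)->(1,3) | p2:(2,2)->(1,2)
Step 4: p0:escaped | p1:(1,3)->(0,3) | p2:(1,2)->(0,2)

ESCAPED (0,3) (0,2)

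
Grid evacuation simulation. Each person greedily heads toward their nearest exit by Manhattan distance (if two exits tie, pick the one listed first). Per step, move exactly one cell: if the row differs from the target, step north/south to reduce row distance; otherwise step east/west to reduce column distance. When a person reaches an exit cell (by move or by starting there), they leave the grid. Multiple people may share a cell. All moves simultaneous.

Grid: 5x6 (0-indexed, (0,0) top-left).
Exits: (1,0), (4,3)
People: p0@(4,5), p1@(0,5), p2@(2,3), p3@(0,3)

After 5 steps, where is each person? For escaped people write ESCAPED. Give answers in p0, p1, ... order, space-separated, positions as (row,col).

Step 1: p0:(4,5)->(4,4) | p1:(0,5)->(1,5) | p2:(2,3)->(3,3) | p3:(0,3)->(1,3)
Step 2: p0:(4,4)->(4,3)->EXIT | p1:(1,5)->(1,4) | p2:(3,3)->(4,3)->EXIT | p3:(1,3)->(1,2)
Step 3: p0:escaped | p1:(1,4)->(1,3) | p2:escaped | p3:(1,2)->(1,1)
Step 4: p0:escaped | p1:(1,3)->(1,2) | p2:escaped | p3:(1,1)->(1,0)->EXIT
Step 5: p0:escaped | p1:(1,2)->(1,1) | p2:escaped | p3:escaped

ESCAPED (1,1) ESCAPED ESCAPED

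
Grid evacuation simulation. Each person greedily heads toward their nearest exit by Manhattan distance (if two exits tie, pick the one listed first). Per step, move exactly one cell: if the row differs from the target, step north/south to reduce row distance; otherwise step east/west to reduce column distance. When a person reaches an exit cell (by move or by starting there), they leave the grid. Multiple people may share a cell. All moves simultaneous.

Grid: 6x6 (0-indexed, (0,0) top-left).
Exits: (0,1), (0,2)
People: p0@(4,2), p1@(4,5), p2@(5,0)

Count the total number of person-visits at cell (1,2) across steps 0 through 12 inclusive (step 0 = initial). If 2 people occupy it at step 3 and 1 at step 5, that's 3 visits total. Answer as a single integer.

Step 0: p0@(4,2) p1@(4,5) p2@(5,0) -> at (1,2): 0 [-], cum=0
Step 1: p0@(3,2) p1@(3,5) p2@(4,0) -> at (1,2): 0 [-], cum=0
Step 2: p0@(2,2) p1@(2,5) p2@(3,0) -> at (1,2): 0 [-], cum=0
Step 3: p0@(1,2) p1@(1,5) p2@(2,0) -> at (1,2): 1 [p0], cum=1
Step 4: p0@ESC p1@(0,5) p2@(1,0) -> at (1,2): 0 [-], cum=1
Step 5: p0@ESC p1@(0,4) p2@(0,0) -> at (1,2): 0 [-], cum=1
Step 6: p0@ESC p1@(0,3) p2@ESC -> at (1,2): 0 [-], cum=1
Step 7: p0@ESC p1@ESC p2@ESC -> at (1,2): 0 [-], cum=1
Total visits = 1

Answer: 1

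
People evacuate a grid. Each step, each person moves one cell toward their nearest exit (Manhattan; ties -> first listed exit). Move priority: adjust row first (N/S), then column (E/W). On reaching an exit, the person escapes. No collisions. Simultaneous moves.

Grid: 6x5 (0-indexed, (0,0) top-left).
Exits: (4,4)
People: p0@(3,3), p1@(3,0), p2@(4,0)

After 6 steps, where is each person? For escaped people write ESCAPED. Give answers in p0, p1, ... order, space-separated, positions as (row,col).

Step 1: p0:(3,3)->(4,3) | p1:(3,0)->(4,0) | p2:(4,0)->(4,1)
Step 2: p0:(4,3)->(4,4)->EXIT | p1:(4,0)->(4,1) | p2:(4,1)->(4,2)
Step 3: p0:escaped | p1:(4,1)->(4,2) | p2:(4,2)->(4,3)
Step 4: p0:escaped | p1:(4,2)->(4,3) | p2:(4,3)->(4,4)->EXIT
Step 5: p0:escaped | p1:(4,3)->(4,4)->EXIT | p2:escaped

ESCAPED ESCAPED ESCAPED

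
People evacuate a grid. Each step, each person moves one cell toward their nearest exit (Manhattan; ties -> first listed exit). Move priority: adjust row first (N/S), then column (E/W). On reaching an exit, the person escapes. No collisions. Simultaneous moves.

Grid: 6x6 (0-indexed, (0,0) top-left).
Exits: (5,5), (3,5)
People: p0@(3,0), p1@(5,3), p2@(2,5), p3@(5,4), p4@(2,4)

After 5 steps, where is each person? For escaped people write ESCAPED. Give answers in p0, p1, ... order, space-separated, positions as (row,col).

Step 1: p0:(3,0)->(3,1) | p1:(5,3)->(5,4) | p2:(2,5)->(3,5)->EXIT | p3:(5,4)->(5,5)->EXIT | p4:(2,4)->(3,4)
Step 2: p0:(3,1)->(3,2) | p1:(5,4)->(5,5)->EXIT | p2:escaped | p3:escaped | p4:(3,4)->(3,5)->EXIT
Step 3: p0:(3,2)->(3,3) | p1:escaped | p2:escaped | p3:escaped | p4:escaped
Step 4: p0:(3,3)->(3,4) | p1:escaped | p2:escaped | p3:escaped | p4:escaped
Step 5: p0:(3,4)->(3,5)->EXIT | p1:escaped | p2:escaped | p3:escaped | p4:escaped

ESCAPED ESCAPED ESCAPED ESCAPED ESCAPED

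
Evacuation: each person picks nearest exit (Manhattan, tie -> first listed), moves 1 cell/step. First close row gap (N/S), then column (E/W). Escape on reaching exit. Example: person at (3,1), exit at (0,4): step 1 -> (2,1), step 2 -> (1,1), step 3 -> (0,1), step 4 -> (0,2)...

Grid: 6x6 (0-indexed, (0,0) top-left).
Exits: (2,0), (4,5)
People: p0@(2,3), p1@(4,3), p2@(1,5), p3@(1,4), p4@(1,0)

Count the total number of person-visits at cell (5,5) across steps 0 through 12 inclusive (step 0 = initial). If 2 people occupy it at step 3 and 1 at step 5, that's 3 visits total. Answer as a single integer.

Step 0: p0@(2,3) p1@(4,3) p2@(1,5) p3@(1,4) p4@(1,0) -> at (5,5): 0 [-], cum=0
Step 1: p0@(2,2) p1@(4,4) p2@(2,5) p3@(2,4) p4@ESC -> at (5,5): 0 [-], cum=0
Step 2: p0@(2,1) p1@ESC p2@(3,5) p3@(3,4) p4@ESC -> at (5,5): 0 [-], cum=0
Step 3: p0@ESC p1@ESC p2@ESC p3@(4,4) p4@ESC -> at (5,5): 0 [-], cum=0
Step 4: p0@ESC p1@ESC p2@ESC p3@ESC p4@ESC -> at (5,5): 0 [-], cum=0
Total visits = 0

Answer: 0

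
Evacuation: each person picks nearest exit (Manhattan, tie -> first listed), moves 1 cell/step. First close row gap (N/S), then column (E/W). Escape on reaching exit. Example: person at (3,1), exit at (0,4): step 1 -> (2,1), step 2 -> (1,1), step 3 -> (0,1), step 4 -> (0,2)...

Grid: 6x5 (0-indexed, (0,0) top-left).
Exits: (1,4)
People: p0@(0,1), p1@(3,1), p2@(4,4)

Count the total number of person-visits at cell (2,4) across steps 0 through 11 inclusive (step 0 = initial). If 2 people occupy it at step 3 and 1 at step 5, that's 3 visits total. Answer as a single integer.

Step 0: p0@(0,1) p1@(3,1) p2@(4,4) -> at (2,4): 0 [-], cum=0
Step 1: p0@(1,1) p1@(2,1) p2@(3,4) -> at (2,4): 0 [-], cum=0
Step 2: p0@(1,2) p1@(1,1) p2@(2,4) -> at (2,4): 1 [p2], cum=1
Step 3: p0@(1,3) p1@(1,2) p2@ESC -> at (2,4): 0 [-], cum=1
Step 4: p0@ESC p1@(1,3) p2@ESC -> at (2,4): 0 [-], cum=1
Step 5: p0@ESC p1@ESC p2@ESC -> at (2,4): 0 [-], cum=1
Total visits = 1

Answer: 1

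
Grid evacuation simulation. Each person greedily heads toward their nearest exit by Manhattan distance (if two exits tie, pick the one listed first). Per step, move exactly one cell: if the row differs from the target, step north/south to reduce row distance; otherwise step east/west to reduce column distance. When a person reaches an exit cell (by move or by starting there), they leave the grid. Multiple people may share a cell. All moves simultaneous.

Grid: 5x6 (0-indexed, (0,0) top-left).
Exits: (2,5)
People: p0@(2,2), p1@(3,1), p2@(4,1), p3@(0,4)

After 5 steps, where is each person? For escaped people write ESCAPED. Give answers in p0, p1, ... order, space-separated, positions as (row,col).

Step 1: p0:(2,2)->(2,3) | p1:(3,1)->(2,1) | p2:(4,1)->(3,1) | p3:(0,4)->(1,4)
Step 2: p0:(2,3)->(2,4) | p1:(2,1)->(2,2) | p2:(3,1)->(2,1) | p3:(1,4)->(2,4)
Step 3: p0:(2,4)->(2,5)->EXIT | p1:(2,2)->(2,3) | p2:(2,1)->(2,2) | p3:(2,4)->(2,5)->EXIT
Step 4: p0:escaped | p1:(2,3)->(2,4) | p2:(2,2)->(2,3) | p3:escaped
Step 5: p0:escaped | p1:(2,4)->(2,5)->EXIT | p2:(2,3)->(2,4) | p3:escaped

ESCAPED ESCAPED (2,4) ESCAPED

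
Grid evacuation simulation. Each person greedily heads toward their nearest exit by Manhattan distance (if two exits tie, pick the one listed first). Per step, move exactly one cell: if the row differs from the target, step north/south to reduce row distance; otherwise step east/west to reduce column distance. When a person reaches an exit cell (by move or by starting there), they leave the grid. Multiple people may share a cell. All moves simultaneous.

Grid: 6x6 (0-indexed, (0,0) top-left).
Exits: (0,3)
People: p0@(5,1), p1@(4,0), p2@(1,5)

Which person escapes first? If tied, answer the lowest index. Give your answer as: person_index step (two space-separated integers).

Step 1: p0:(5,1)->(4,1) | p1:(4,0)->(3,0) | p2:(1,5)->(0,5)
Step 2: p0:(4,1)->(3,1) | p1:(3,0)->(2,0) | p2:(0,5)->(0,4)
Step 3: p0:(3,1)->(2,1) | p1:(2,0)->(1,0) | p2:(0,4)->(0,3)->EXIT
Step 4: p0:(2,1)->(1,1) | p1:(1,0)->(0,0) | p2:escaped
Step 5: p0:(1,1)->(0,1) | p1:(0,0)->(0,1) | p2:escaped
Step 6: p0:(0,1)->(0,2) | p1:(0,1)->(0,2) | p2:escaped
Step 7: p0:(0,2)->(0,3)->EXIT | p1:(0,2)->(0,3)->EXIT | p2:escaped
Exit steps: [7, 7, 3]
First to escape: p2 at step 3

Answer: 2 3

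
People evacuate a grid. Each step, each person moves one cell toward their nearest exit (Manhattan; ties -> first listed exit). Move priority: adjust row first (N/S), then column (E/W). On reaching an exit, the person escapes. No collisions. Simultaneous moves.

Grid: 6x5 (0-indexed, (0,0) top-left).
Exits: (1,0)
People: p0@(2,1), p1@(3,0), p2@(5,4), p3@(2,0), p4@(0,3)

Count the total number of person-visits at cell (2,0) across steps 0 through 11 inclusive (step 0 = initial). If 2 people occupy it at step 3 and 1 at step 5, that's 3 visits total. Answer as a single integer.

Step 0: p0@(2,1) p1@(3,0) p2@(5,4) p3@(2,0) p4@(0,3) -> at (2,0): 1 [p3], cum=1
Step 1: p0@(1,1) p1@(2,0) p2@(4,4) p3@ESC p4@(1,3) -> at (2,0): 1 [p1], cum=2
Step 2: p0@ESC p1@ESC p2@(3,4) p3@ESC p4@(1,2) -> at (2,0): 0 [-], cum=2
Step 3: p0@ESC p1@ESC p2@(2,4) p3@ESC p4@(1,1) -> at (2,0): 0 [-], cum=2
Step 4: p0@ESC p1@ESC p2@(1,4) p3@ESC p4@ESC -> at (2,0): 0 [-], cum=2
Step 5: p0@ESC p1@ESC p2@(1,3) p3@ESC p4@ESC -> at (2,0): 0 [-], cum=2
Step 6: p0@ESC p1@ESC p2@(1,2) p3@ESC p4@ESC -> at (2,0): 0 [-], cum=2
Step 7: p0@ESC p1@ESC p2@(1,1) p3@ESC p4@ESC -> at (2,0): 0 [-], cum=2
Step 8: p0@ESC p1@ESC p2@ESC p3@ESC p4@ESC -> at (2,0): 0 [-], cum=2
Total visits = 2

Answer: 2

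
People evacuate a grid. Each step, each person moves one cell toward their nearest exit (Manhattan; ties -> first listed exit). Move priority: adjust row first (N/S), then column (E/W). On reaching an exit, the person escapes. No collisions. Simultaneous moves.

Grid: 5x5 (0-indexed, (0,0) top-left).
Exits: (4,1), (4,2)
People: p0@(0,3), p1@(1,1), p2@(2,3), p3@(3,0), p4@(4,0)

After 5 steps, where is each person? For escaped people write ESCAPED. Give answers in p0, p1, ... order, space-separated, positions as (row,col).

Step 1: p0:(0,3)->(1,3) | p1:(1,1)->(2,1) | p2:(2,3)->(3,3) | p3:(3,0)->(4,0) | p4:(4,0)->(4,1)->EXIT
Step 2: p0:(1,3)->(2,3) | p1:(2,1)->(3,1) | p2:(3,3)->(4,3) | p3:(4,0)->(4,1)->EXIT | p4:escaped
Step 3: p0:(2,3)->(3,3) | p1:(3,1)->(4,1)->EXIT | p2:(4,3)->(4,2)->EXIT | p3:escaped | p4:escaped
Step 4: p0:(3,3)->(4,3) | p1:escaped | p2:escaped | p3:escaped | p4:escaped
Step 5: p0:(4,3)->(4,2)->EXIT | p1:escaped | p2:escaped | p3:escaped | p4:escaped

ESCAPED ESCAPED ESCAPED ESCAPED ESCAPED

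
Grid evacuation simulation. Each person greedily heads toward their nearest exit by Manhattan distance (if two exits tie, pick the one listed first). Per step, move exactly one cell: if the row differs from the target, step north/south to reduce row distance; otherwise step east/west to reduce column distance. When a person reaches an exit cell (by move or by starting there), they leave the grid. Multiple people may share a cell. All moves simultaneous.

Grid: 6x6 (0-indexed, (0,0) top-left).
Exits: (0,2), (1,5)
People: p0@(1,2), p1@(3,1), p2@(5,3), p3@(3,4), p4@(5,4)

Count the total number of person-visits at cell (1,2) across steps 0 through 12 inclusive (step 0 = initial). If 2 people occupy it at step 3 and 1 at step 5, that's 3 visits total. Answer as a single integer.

Answer: 1

Derivation:
Step 0: p0@(1,2) p1@(3,1) p2@(5,3) p3@(3,4) p4@(5,4) -> at (1,2): 1 [p0], cum=1
Step 1: p0@ESC p1@(2,1) p2@(4,3) p3@(2,4) p4@(4,4) -> at (1,2): 0 [-], cum=1
Step 2: p0@ESC p1@(1,1) p2@(3,3) p3@(1,4) p4@(3,4) -> at (1,2): 0 [-], cum=1
Step 3: p0@ESC p1@(0,1) p2@(2,3) p3@ESC p4@(2,4) -> at (1,2): 0 [-], cum=1
Step 4: p0@ESC p1@ESC p2@(1,3) p3@ESC p4@(1,4) -> at (1,2): 0 [-], cum=1
Step 5: p0@ESC p1@ESC p2@(0,3) p3@ESC p4@ESC -> at (1,2): 0 [-], cum=1
Step 6: p0@ESC p1@ESC p2@ESC p3@ESC p4@ESC -> at (1,2): 0 [-], cum=1
Total visits = 1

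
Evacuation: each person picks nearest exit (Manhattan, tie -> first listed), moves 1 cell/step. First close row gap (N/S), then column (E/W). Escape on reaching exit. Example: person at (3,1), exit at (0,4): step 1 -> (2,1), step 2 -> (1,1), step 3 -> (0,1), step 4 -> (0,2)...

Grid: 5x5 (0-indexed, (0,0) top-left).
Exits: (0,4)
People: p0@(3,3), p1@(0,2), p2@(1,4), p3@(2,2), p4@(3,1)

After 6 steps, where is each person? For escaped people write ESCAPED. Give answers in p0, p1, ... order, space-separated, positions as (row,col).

Step 1: p0:(3,3)->(2,3) | p1:(0,2)->(0,3) | p2:(1,4)->(0,4)->EXIT | p3:(2,2)->(1,2) | p4:(3,1)->(2,1)
Step 2: p0:(2,3)->(1,3) | p1:(0,3)->(0,4)->EXIT | p2:escaped | p3:(1,2)->(0,2) | p4:(2,1)->(1,1)
Step 3: p0:(1,3)->(0,3) | p1:escaped | p2:escaped | p3:(0,2)->(0,3) | p4:(1,1)->(0,1)
Step 4: p0:(0,3)->(0,4)->EXIT | p1:escaped | p2:escaped | p3:(0,3)->(0,4)->EXIT | p4:(0,1)->(0,2)
Step 5: p0:escaped | p1:escaped | p2:escaped | p3:escaped | p4:(0,2)->(0,3)
Step 6: p0:escaped | p1:escaped | p2:escaped | p3:escaped | p4:(0,3)->(0,4)->EXIT

ESCAPED ESCAPED ESCAPED ESCAPED ESCAPED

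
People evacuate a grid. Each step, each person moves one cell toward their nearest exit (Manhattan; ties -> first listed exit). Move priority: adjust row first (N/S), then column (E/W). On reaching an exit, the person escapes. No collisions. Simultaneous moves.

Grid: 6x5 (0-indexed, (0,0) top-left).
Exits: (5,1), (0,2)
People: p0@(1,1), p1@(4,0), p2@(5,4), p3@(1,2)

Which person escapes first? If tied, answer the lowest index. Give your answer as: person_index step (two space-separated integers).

Step 1: p0:(1,1)->(0,1) | p1:(4,0)->(5,0) | p2:(5,4)->(5,3) | p3:(1,2)->(0,2)->EXIT
Step 2: p0:(0,1)->(0,2)->EXIT | p1:(5,0)->(5,1)->EXIT | p2:(5,3)->(5,2) | p3:escaped
Step 3: p0:escaped | p1:escaped | p2:(5,2)->(5,1)->EXIT | p3:escaped
Exit steps: [2, 2, 3, 1]
First to escape: p3 at step 1

Answer: 3 1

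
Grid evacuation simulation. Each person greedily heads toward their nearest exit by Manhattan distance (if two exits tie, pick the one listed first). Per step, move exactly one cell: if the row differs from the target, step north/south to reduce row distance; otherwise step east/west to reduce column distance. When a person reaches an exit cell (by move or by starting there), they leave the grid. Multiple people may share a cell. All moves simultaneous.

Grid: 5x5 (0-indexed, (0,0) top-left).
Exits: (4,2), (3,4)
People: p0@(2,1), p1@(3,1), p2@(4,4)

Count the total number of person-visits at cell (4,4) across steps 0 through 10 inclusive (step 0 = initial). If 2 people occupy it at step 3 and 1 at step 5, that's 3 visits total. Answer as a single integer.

Answer: 1

Derivation:
Step 0: p0@(2,1) p1@(3,1) p2@(4,4) -> at (4,4): 1 [p2], cum=1
Step 1: p0@(3,1) p1@(4,1) p2@ESC -> at (4,4): 0 [-], cum=1
Step 2: p0@(4,1) p1@ESC p2@ESC -> at (4,4): 0 [-], cum=1
Step 3: p0@ESC p1@ESC p2@ESC -> at (4,4): 0 [-], cum=1
Total visits = 1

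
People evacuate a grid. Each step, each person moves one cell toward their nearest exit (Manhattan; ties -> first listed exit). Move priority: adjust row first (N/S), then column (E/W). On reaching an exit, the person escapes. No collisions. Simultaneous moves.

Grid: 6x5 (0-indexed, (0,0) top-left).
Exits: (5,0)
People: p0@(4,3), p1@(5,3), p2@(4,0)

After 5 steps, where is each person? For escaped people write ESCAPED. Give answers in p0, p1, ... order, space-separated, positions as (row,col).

Step 1: p0:(4,3)->(5,3) | p1:(5,3)->(5,2) | p2:(4,0)->(5,0)->EXIT
Step 2: p0:(5,3)->(5,2) | p1:(5,2)->(5,1) | p2:escaped
Step 3: p0:(5,2)->(5,1) | p1:(5,1)->(5,0)->EXIT | p2:escaped
Step 4: p0:(5,1)->(5,0)->EXIT | p1:escaped | p2:escaped

ESCAPED ESCAPED ESCAPED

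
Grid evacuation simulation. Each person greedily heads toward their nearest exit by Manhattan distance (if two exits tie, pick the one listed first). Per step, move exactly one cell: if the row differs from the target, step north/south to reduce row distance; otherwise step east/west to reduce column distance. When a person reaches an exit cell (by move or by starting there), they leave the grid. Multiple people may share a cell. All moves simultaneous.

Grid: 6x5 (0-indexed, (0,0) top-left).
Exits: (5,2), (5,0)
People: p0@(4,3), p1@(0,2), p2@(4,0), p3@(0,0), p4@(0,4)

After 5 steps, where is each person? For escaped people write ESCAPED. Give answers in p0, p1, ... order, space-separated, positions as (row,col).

Step 1: p0:(4,3)->(5,3) | p1:(0,2)->(1,2) | p2:(4,0)->(5,0)->EXIT | p3:(0,0)->(1,0) | p4:(0,4)->(1,4)
Step 2: p0:(5,3)->(5,2)->EXIT | p1:(1,2)->(2,2) | p2:escaped | p3:(1,0)->(2,0) | p4:(1,4)->(2,4)
Step 3: p0:escaped | p1:(2,2)->(3,2) | p2:escaped | p3:(2,0)->(3,0) | p4:(2,4)->(3,4)
Step 4: p0:escaped | p1:(3,2)->(4,2) | p2:escaped | p3:(3,0)->(4,0) | p4:(3,4)->(4,4)
Step 5: p0:escaped | p1:(4,2)->(5,2)->EXIT | p2:escaped | p3:(4,0)->(5,0)->EXIT | p4:(4,4)->(5,4)

ESCAPED ESCAPED ESCAPED ESCAPED (5,4)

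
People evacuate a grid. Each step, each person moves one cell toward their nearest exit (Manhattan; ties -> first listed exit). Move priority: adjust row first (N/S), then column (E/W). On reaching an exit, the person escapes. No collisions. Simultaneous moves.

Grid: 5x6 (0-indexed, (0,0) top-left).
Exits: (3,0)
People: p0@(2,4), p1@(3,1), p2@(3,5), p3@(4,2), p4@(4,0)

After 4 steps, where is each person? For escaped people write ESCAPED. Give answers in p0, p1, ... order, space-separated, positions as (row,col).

Step 1: p0:(2,4)->(3,4) | p1:(3,1)->(3,0)->EXIT | p2:(3,5)->(3,4) | p3:(4,2)->(3,2) | p4:(4,0)->(3,0)->EXIT
Step 2: p0:(3,4)->(3,3) | p1:escaped | p2:(3,4)->(3,3) | p3:(3,2)->(3,1) | p4:escaped
Step 3: p0:(3,3)->(3,2) | p1:escaped | p2:(3,3)->(3,2) | p3:(3,1)->(3,0)->EXIT | p4:escaped
Step 4: p0:(3,2)->(3,1) | p1:escaped | p2:(3,2)->(3,1) | p3:escaped | p4:escaped

(3,1) ESCAPED (3,1) ESCAPED ESCAPED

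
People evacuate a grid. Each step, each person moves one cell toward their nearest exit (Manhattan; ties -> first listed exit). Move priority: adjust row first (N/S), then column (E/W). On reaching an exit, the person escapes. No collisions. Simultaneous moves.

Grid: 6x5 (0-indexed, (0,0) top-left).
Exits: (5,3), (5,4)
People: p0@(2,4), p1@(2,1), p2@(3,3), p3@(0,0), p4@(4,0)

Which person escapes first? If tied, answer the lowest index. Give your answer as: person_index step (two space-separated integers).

Answer: 2 2

Derivation:
Step 1: p0:(2,4)->(3,4) | p1:(2,1)->(3,1) | p2:(3,3)->(4,3) | p3:(0,0)->(1,0) | p4:(4,0)->(5,0)
Step 2: p0:(3,4)->(4,4) | p1:(3,1)->(4,1) | p2:(4,3)->(5,3)->EXIT | p3:(1,0)->(2,0) | p4:(5,0)->(5,1)
Step 3: p0:(4,4)->(5,4)->EXIT | p1:(4,1)->(5,1) | p2:escaped | p3:(2,0)->(3,0) | p4:(5,1)->(5,2)
Step 4: p0:escaped | p1:(5,1)->(5,2) | p2:escaped | p3:(3,0)->(4,0) | p4:(5,2)->(5,3)->EXIT
Step 5: p0:escaped | p1:(5,2)->(5,3)->EXIT | p2:escaped | p3:(4,0)->(5,0) | p4:escaped
Step 6: p0:escaped | p1:escaped | p2:escaped | p3:(5,0)->(5,1) | p4:escaped
Step 7: p0:escaped | p1:escaped | p2:escaped | p3:(5,1)->(5,2) | p4:escaped
Step 8: p0:escaped | p1:escaped | p2:escaped | p3:(5,2)->(5,3)->EXIT | p4:escaped
Exit steps: [3, 5, 2, 8, 4]
First to escape: p2 at step 2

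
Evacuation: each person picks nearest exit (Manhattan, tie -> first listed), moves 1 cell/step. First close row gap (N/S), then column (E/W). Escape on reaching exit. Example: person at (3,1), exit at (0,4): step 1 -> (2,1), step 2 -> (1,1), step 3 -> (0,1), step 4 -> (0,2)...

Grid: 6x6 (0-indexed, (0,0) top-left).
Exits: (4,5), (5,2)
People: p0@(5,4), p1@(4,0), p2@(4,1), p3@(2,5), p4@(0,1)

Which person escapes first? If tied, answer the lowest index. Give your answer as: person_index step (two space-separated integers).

Step 1: p0:(5,4)->(4,4) | p1:(4,0)->(5,0) | p2:(4,1)->(5,1) | p3:(2,5)->(3,5) | p4:(0,1)->(1,1)
Step 2: p0:(4,4)->(4,5)->EXIT | p1:(5,0)->(5,1) | p2:(5,1)->(5,2)->EXIT | p3:(3,5)->(4,5)->EXIT | p4:(1,1)->(2,1)
Step 3: p0:escaped | p1:(5,1)->(5,2)->EXIT | p2:escaped | p3:escaped | p4:(2,1)->(3,1)
Step 4: p0:escaped | p1:escaped | p2:escaped | p3:escaped | p4:(3,1)->(4,1)
Step 5: p0:escaped | p1:escaped | p2:escaped | p3:escaped | p4:(4,1)->(5,1)
Step 6: p0:escaped | p1:escaped | p2:escaped | p3:escaped | p4:(5,1)->(5,2)->EXIT
Exit steps: [2, 3, 2, 2, 6]
First to escape: p0 at step 2

Answer: 0 2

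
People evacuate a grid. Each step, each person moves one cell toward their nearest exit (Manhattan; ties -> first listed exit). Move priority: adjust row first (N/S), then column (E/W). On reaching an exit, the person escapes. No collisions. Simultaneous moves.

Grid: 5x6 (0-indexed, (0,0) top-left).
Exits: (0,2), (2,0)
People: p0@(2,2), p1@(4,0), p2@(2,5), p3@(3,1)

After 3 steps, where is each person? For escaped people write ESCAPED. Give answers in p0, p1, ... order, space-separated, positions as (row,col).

Step 1: p0:(2,2)->(1,2) | p1:(4,0)->(3,0) | p2:(2,5)->(1,5) | p3:(3,1)->(2,1)
Step 2: p0:(1,2)->(0,2)->EXIT | p1:(3,0)->(2,0)->EXIT | p2:(1,5)->(0,5) | p3:(2,1)->(2,0)->EXIT
Step 3: p0:escaped | p1:escaped | p2:(0,5)->(0,4) | p3:escaped

ESCAPED ESCAPED (0,4) ESCAPED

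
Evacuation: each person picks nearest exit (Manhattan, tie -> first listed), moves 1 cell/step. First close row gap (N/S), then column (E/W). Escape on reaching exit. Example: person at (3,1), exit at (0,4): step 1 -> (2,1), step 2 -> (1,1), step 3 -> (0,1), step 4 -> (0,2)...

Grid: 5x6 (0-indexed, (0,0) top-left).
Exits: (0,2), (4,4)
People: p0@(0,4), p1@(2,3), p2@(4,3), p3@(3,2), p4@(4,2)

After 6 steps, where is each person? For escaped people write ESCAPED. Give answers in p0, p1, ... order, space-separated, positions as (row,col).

Step 1: p0:(0,4)->(0,3) | p1:(2,3)->(1,3) | p2:(4,3)->(4,4)->EXIT | p3:(3,2)->(2,2) | p4:(4,2)->(4,3)
Step 2: p0:(0,3)->(0,2)->EXIT | p1:(1,3)->(0,3) | p2:escaped | p3:(2,2)->(1,2) | p4:(4,3)->(4,4)->EXIT
Step 3: p0:escaped | p1:(0,3)->(0,2)->EXIT | p2:escaped | p3:(1,2)->(0,2)->EXIT | p4:escaped

ESCAPED ESCAPED ESCAPED ESCAPED ESCAPED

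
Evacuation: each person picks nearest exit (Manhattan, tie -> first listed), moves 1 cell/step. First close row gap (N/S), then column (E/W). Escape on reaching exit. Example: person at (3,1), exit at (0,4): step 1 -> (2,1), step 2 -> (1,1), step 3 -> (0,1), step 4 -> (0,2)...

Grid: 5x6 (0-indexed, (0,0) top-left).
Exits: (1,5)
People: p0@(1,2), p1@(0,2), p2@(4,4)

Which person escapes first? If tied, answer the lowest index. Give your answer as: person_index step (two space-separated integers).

Step 1: p0:(1,2)->(1,3) | p1:(0,2)->(1,2) | p2:(4,4)->(3,4)
Step 2: p0:(1,3)->(1,4) | p1:(1,2)->(1,3) | p2:(3,4)->(2,4)
Step 3: p0:(1,4)->(1,5)->EXIT | p1:(1,3)->(1,4) | p2:(2,4)->(1,4)
Step 4: p0:escaped | p1:(1,4)->(1,5)->EXIT | p2:(1,4)->(1,5)->EXIT
Exit steps: [3, 4, 4]
First to escape: p0 at step 3

Answer: 0 3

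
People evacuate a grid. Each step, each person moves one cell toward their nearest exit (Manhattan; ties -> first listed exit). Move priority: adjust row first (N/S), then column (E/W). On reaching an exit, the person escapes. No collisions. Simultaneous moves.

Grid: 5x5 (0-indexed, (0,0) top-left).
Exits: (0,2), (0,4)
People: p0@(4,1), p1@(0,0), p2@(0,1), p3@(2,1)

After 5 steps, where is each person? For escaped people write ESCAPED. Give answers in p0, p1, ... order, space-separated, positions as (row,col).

Step 1: p0:(4,1)->(3,1) | p1:(0,0)->(0,1) | p2:(0,1)->(0,2)->EXIT | p3:(2,1)->(1,1)
Step 2: p0:(3,1)->(2,1) | p1:(0,1)->(0,2)->EXIT | p2:escaped | p3:(1,1)->(0,1)
Step 3: p0:(2,1)->(1,1) | p1:escaped | p2:escaped | p3:(0,1)->(0,2)->EXIT
Step 4: p0:(1,1)->(0,1) | p1:escaped | p2:escaped | p3:escaped
Step 5: p0:(0,1)->(0,2)->EXIT | p1:escaped | p2:escaped | p3:escaped

ESCAPED ESCAPED ESCAPED ESCAPED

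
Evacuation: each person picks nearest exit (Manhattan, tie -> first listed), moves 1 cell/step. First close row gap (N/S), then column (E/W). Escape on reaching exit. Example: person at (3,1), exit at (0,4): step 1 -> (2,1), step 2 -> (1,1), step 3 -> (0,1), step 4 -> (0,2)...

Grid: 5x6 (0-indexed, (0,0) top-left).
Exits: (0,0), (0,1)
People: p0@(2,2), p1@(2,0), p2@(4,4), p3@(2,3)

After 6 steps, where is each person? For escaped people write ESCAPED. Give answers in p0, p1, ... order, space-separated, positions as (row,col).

Step 1: p0:(2,2)->(1,2) | p1:(2,0)->(1,0) | p2:(4,4)->(3,4) | p3:(2,3)->(1,3)
Step 2: p0:(1,2)->(0,2) | p1:(1,0)->(0,0)->EXIT | p2:(3,4)->(2,4) | p3:(1,3)->(0,3)
Step 3: p0:(0,2)->(0,1)->EXIT | p1:escaped | p2:(2,4)->(1,4) | p3:(0,3)->(0,2)
Step 4: p0:escaped | p1:escaped | p2:(1,4)->(0,4) | p3:(0,2)->(0,1)->EXIT
Step 5: p0:escaped | p1:escaped | p2:(0,4)->(0,3) | p3:escaped
Step 6: p0:escaped | p1:escaped | p2:(0,3)->(0,2) | p3:escaped

ESCAPED ESCAPED (0,2) ESCAPED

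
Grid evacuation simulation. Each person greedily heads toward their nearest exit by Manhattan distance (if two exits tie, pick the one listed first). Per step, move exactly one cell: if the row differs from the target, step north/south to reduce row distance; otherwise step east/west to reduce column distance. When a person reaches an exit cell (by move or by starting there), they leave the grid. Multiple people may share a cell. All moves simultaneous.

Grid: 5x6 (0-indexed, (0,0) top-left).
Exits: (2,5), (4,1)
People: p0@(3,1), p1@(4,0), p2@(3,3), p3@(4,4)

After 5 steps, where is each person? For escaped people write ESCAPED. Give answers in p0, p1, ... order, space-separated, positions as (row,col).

Step 1: p0:(3,1)->(4,1)->EXIT | p1:(4,0)->(4,1)->EXIT | p2:(3,3)->(2,3) | p3:(4,4)->(3,4)
Step 2: p0:escaped | p1:escaped | p2:(2,3)->(2,4) | p3:(3,4)->(2,4)
Step 3: p0:escaped | p1:escaped | p2:(2,4)->(2,5)->EXIT | p3:(2,4)->(2,5)->EXIT

ESCAPED ESCAPED ESCAPED ESCAPED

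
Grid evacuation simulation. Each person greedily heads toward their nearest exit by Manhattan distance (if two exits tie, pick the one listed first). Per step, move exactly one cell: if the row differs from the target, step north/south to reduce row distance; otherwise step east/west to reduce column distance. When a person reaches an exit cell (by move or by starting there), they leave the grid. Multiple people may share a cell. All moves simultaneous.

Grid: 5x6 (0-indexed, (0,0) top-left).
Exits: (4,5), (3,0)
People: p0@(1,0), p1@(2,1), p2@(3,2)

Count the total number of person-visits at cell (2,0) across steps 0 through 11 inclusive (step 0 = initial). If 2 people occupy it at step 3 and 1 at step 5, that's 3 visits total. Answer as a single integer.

Step 0: p0@(1,0) p1@(2,1) p2@(3,2) -> at (2,0): 0 [-], cum=0
Step 1: p0@(2,0) p1@(3,1) p2@(3,1) -> at (2,0): 1 [p0], cum=1
Step 2: p0@ESC p1@ESC p2@ESC -> at (2,0): 0 [-], cum=1
Total visits = 1

Answer: 1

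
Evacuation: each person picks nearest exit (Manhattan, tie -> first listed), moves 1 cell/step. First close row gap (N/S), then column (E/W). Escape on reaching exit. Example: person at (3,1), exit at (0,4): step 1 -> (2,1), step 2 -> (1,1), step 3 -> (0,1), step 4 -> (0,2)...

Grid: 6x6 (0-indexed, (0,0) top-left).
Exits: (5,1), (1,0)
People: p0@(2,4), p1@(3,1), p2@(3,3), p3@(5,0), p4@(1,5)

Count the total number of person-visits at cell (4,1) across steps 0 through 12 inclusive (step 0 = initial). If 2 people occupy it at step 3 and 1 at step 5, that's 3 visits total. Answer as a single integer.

Step 0: p0@(2,4) p1@(3,1) p2@(3,3) p3@(5,0) p4@(1,5) -> at (4,1): 0 [-], cum=0
Step 1: p0@(1,4) p1@(4,1) p2@(4,3) p3@ESC p4@(1,4) -> at (4,1): 1 [p1], cum=1
Step 2: p0@(1,3) p1@ESC p2@(5,3) p3@ESC p4@(1,3) -> at (4,1): 0 [-], cum=1
Step 3: p0@(1,2) p1@ESC p2@(5,2) p3@ESC p4@(1,2) -> at (4,1): 0 [-], cum=1
Step 4: p0@(1,1) p1@ESC p2@ESC p3@ESC p4@(1,1) -> at (4,1): 0 [-], cum=1
Step 5: p0@ESC p1@ESC p2@ESC p3@ESC p4@ESC -> at (4,1): 0 [-], cum=1
Total visits = 1

Answer: 1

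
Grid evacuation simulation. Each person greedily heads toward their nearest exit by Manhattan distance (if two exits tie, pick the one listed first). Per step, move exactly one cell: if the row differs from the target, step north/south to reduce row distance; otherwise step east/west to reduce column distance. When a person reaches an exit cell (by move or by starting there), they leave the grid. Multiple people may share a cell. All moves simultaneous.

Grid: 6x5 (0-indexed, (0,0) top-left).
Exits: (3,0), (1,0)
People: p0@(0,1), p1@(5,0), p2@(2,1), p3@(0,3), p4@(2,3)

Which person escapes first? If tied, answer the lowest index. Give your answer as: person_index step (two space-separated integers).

Answer: 0 2

Derivation:
Step 1: p0:(0,1)->(1,1) | p1:(5,0)->(4,0) | p2:(2,1)->(3,1) | p3:(0,3)->(1,3) | p4:(2,3)->(3,3)
Step 2: p0:(1,1)->(1,0)->EXIT | p1:(4,0)->(3,0)->EXIT | p2:(3,1)->(3,0)->EXIT | p3:(1,3)->(1,2) | p4:(3,3)->(3,2)
Step 3: p0:escaped | p1:escaped | p2:escaped | p3:(1,2)->(1,1) | p4:(3,2)->(3,1)
Step 4: p0:escaped | p1:escaped | p2:escaped | p3:(1,1)->(1,0)->EXIT | p4:(3,1)->(3,0)->EXIT
Exit steps: [2, 2, 2, 4, 4]
First to escape: p0 at step 2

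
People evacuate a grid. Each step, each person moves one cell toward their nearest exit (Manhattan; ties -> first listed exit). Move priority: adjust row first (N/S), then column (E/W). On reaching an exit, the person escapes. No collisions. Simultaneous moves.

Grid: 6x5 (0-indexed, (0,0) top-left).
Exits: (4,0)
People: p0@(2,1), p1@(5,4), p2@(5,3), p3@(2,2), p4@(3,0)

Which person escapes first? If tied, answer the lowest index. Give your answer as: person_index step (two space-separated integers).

Answer: 4 1

Derivation:
Step 1: p0:(2,1)->(3,1) | p1:(5,4)->(4,4) | p2:(5,3)->(4,3) | p3:(2,2)->(3,2) | p4:(3,0)->(4,0)->EXIT
Step 2: p0:(3,1)->(4,1) | p1:(4,4)->(4,3) | p2:(4,3)->(4,2) | p3:(3,2)->(4,2) | p4:escaped
Step 3: p0:(4,1)->(4,0)->EXIT | p1:(4,3)->(4,2) | p2:(4,2)->(4,1) | p3:(4,2)->(4,1) | p4:escaped
Step 4: p0:escaped | p1:(4,2)->(4,1) | p2:(4,1)->(4,0)->EXIT | p3:(4,1)->(4,0)->EXIT | p4:escaped
Step 5: p0:escaped | p1:(4,1)->(4,0)->EXIT | p2:escaped | p3:escaped | p4:escaped
Exit steps: [3, 5, 4, 4, 1]
First to escape: p4 at step 1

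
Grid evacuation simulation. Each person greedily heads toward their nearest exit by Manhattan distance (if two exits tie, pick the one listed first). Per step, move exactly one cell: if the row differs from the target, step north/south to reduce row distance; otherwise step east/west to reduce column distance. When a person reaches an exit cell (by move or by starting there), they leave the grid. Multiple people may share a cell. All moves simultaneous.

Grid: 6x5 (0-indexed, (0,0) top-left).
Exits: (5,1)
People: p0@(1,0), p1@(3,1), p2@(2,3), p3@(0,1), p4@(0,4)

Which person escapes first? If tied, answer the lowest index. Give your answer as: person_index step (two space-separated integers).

Answer: 1 2

Derivation:
Step 1: p0:(1,0)->(2,0) | p1:(3,1)->(4,1) | p2:(2,3)->(3,3) | p3:(0,1)->(1,1) | p4:(0,4)->(1,4)
Step 2: p0:(2,0)->(3,0) | p1:(4,1)->(5,1)->EXIT | p2:(3,3)->(4,3) | p3:(1,1)->(2,1) | p4:(1,4)->(2,4)
Step 3: p0:(3,0)->(4,0) | p1:escaped | p2:(4,3)->(5,3) | p3:(2,1)->(3,1) | p4:(2,4)->(3,4)
Step 4: p0:(4,0)->(5,0) | p1:escaped | p2:(5,3)->(5,2) | p3:(3,1)->(4,1) | p4:(3,4)->(4,4)
Step 5: p0:(5,0)->(5,1)->EXIT | p1:escaped | p2:(5,2)->(5,1)->EXIT | p3:(4,1)->(5,1)->EXIT | p4:(4,4)->(5,4)
Step 6: p0:escaped | p1:escaped | p2:escaped | p3:escaped | p4:(5,4)->(5,3)
Step 7: p0:escaped | p1:escaped | p2:escaped | p3:escaped | p4:(5,3)->(5,2)
Step 8: p0:escaped | p1:escaped | p2:escaped | p3:escaped | p4:(5,2)->(5,1)->EXIT
Exit steps: [5, 2, 5, 5, 8]
First to escape: p1 at step 2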